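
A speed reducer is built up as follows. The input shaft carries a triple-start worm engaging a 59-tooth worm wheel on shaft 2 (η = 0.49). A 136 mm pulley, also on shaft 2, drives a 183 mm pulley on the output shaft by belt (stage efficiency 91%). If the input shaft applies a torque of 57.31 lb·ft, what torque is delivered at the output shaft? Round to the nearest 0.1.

676.3 lb·ft

Worm: ratio = 59/3 = 19.667; torque at shaft 2 = 57.31 × 19.667 × 0.49 = 552.28 lb·ft.
Belt: ratio = 183/136 = 1.3456; torque at the output shaft = 552.28 × 1.3456 × 0.91 = 676.26 lb·ft.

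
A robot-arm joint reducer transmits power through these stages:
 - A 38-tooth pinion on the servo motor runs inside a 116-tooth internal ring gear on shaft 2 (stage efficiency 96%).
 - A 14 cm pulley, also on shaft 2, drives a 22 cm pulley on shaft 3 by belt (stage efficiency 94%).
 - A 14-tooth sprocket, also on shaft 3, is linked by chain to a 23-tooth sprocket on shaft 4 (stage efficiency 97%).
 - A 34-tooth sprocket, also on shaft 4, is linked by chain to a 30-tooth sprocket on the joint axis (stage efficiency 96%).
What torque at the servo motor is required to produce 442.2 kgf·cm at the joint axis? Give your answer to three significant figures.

75.7 kgf·cm

Overall ratio R = 3.0526 × 1.5714 × 1.6429 × 0.88235 = 6.9536; overall efficiency η = 0.96 × 0.94 × 0.97 × 0.96 = 0.8403.
Input torque = output torque / (R × η) = 442.2 / (6.9536 × 0.8403) = 75.677 kgf·cm.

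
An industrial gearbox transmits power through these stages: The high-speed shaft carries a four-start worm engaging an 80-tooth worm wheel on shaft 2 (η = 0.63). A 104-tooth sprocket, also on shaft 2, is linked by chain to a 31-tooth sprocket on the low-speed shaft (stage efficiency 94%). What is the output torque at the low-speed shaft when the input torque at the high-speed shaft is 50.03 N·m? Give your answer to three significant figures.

177 N·m

After the worm (80/4): 50.03 × 20 × 0.63 = 630.38 N·m
After the chain (31/104): 630.38 × 0.29808 × 0.94 = 176.63 N·m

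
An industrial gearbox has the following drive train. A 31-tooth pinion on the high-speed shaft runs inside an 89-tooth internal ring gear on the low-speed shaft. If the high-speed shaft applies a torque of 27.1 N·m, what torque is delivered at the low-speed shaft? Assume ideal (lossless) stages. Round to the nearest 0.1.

77.8 N·m

After the internal gear (89/31): 27.1 × 2.871 = 77.803 N·m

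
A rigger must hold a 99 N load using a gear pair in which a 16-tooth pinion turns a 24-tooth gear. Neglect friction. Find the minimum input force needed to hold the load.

Gear pair MA = 24/16 = 1.5.
Effort = load / MA = 99 / 1.5 = 66 N.

66 N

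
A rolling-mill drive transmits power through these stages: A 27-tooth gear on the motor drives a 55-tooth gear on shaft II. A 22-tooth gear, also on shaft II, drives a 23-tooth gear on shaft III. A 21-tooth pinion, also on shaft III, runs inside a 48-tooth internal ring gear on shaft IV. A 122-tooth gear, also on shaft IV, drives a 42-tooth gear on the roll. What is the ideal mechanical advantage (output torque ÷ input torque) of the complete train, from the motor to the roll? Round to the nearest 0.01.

Each stage contributes driven/driver: gear mesh 55/27 = 2.037, gear mesh 23/22 = 1.0455, internal gear 48/21 = 2.2857, gear mesh 42/122 = 0.34426.
Overall: 2.037 × 1.0455 × 2.2857 × 0.34426 = 1.6758.

1.68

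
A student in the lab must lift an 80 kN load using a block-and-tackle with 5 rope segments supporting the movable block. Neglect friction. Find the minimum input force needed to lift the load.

Block-and-tackle MA = number of supporting rope parts = 5.
Effort = load / MA = 80 / 5 = 16 kN.

16 kN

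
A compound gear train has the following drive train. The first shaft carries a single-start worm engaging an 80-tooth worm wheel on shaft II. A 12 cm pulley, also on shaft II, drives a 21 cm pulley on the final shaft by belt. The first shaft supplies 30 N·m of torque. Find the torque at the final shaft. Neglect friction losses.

4200 N·m

After the worm (80/1): 30 × 80 = 2400 N·m
After the belt (21/12): 2400 × 1.75 = 4200 N·m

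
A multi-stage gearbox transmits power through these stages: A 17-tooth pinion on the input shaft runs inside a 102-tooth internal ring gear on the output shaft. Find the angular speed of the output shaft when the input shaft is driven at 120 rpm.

the input shaft → the output shaft (internal gear, 102/17): 120 ÷ 6 = 20 rpm

20 rpm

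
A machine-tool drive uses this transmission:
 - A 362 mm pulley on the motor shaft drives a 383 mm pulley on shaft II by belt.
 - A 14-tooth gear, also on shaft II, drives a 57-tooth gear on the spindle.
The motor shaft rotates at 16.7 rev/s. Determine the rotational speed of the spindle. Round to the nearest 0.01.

3.88 rev/s

the motor shaft → shaft II (belt, 383/362): 16.7 ÷ 1.058 = 15.784 rev/s
shaft II → the spindle (gear mesh, 57/14): 15.784 ÷ 4.0714 = 3.8769 rev/s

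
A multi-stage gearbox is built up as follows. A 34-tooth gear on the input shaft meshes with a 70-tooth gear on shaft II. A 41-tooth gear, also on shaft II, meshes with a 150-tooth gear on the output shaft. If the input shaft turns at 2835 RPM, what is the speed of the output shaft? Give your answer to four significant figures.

gear mesh 70/34 = 2.0588 → 2835/2.0588 = 1377 RPM
gear mesh 150/41 = 3.6585 → 1377/3.6585 = 376.38 RPM

376.4 RPM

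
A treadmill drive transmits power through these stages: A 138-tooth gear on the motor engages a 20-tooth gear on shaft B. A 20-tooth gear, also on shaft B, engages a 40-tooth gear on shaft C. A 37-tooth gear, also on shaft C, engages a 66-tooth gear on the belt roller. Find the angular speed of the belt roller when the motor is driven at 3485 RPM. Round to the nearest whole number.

gear mesh 20/138 = 0.14493 → 3485/0.14493 = 24046 RPM
gear mesh 40/20 = 2 → 24046/2 = 12023 RPM
gear mesh 66/37 = 1.7838 → 12023/1.7838 = 6740.3 RPM

6740 RPM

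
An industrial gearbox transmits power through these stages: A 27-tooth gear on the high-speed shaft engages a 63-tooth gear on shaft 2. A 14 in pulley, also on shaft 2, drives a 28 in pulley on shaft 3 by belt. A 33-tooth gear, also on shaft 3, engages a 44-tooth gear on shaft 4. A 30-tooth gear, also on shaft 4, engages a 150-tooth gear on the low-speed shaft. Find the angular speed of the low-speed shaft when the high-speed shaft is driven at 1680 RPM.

54 RPM

gear mesh 63/27 = 2.3333 → 1680/2.3333 = 720 RPM
belt 28/14 = 2 → 720/2 = 360 RPM
gear mesh 44/33 = 1.3333 → 360/1.3333 = 270 RPM
gear mesh 150/30 = 5 → 270/5 = 54 RPM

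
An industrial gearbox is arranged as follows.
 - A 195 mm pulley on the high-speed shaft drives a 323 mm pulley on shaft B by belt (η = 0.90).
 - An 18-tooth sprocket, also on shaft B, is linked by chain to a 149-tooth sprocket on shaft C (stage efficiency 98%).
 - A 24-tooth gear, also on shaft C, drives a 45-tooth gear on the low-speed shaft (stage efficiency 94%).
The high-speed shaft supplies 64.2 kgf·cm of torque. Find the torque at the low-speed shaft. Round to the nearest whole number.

1368 kgf·cm

After the belt (323/195): 64.2 × 1.6564 × 0.90 = 95.707 kgf·cm
After the chain (149/18): 95.707 × 8.2778 × 0.98 = 776.4 kgf·cm
After the gear mesh (45/24): 776.4 × 1.875 × 0.94 = 1368.4 kgf·cm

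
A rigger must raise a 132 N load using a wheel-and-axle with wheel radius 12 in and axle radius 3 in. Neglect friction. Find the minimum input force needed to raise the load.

33 N

Wheel-and-axle MA = R/r = 12/3 = 4.
Effort = load / MA = 132 / 4 = 33 N.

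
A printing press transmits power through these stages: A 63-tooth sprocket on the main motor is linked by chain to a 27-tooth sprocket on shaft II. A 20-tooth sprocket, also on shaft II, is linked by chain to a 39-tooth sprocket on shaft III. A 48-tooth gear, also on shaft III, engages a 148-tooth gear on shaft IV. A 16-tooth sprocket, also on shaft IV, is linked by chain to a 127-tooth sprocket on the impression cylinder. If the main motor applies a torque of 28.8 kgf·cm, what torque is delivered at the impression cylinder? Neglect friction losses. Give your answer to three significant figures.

589 kgf·cm

Chain: ratio = 27/63 = 0.42857; torque at shaft II = 28.8 × 0.42857 = 12.343 kgf·cm.
Chain: ratio = 39/20 = 1.95; torque at shaft III = 12.343 × 1.95 = 24.069 kgf·cm.
Gear mesh: ratio = 148/48 = 3.0833; torque at shaft IV = 24.069 × 3.0833 = 74.211 kgf·cm.
Chain: ratio = 127/16 = 7.9375; torque at the impression cylinder = 74.211 × 7.9375 = 589.05 kgf·cm.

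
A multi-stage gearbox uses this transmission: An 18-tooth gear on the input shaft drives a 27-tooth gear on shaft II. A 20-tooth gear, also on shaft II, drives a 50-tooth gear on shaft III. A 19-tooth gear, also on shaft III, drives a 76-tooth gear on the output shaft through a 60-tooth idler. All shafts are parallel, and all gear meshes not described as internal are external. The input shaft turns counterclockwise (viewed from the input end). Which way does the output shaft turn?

counterclockwise

the input shaft → shaft II: external mesh, 1 reversal → CW.
shaft II → shaft III: external mesh, 1 reversal → CCW.
shaft III → the output shaft: driver → idler → driven is 2 external meshes, 2 reversals → CCW.
4 reversals in total — an even number — so the output shaft turns the same way as the input shaft.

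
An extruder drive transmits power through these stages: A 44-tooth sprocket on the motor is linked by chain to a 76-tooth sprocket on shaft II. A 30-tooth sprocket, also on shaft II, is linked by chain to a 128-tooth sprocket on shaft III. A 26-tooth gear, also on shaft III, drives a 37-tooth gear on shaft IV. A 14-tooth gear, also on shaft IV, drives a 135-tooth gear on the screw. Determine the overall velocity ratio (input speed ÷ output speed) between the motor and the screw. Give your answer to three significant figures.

Each stage contributes driven/driver: chain 76/44 = 1.7273, chain 128/30 = 4.2667, gear mesh 37/26 = 1.4231, gear mesh 135/14 = 9.6429.
Overall: 1.7273 × 4.2667 × 1.4231 × 9.6429 = 101.13.

101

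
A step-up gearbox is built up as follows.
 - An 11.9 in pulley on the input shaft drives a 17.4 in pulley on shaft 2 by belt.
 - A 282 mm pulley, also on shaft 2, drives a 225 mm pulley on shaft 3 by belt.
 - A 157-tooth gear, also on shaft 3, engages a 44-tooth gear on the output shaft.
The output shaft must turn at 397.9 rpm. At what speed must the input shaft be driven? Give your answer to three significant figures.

130 rpm

Overall ratio R = 1.4622 × 0.79787 × 0.28025 = 0.32696.
Required input speed = output speed × R = 397.9 × 0.32696 = 130.1 rpm.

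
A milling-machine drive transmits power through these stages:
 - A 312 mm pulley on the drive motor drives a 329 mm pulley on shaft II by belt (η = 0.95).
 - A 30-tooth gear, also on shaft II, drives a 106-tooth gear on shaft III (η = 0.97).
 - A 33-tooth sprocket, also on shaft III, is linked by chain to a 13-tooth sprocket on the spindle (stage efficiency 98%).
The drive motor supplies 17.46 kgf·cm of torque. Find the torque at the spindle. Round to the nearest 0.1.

belt 329/312 = 1.0545 → τ = 17.46·1.0545·0.95 = 17.491 kgf·cm
gear mesh 106/30 = 3.5333 → τ = 17.491·3.5333·0.97 = 59.947 kgf·cm
chain 13/33 = 0.39394 → τ = 59.947·0.39394·0.98 = 23.143 kgf·cm

23.1 kgf·cm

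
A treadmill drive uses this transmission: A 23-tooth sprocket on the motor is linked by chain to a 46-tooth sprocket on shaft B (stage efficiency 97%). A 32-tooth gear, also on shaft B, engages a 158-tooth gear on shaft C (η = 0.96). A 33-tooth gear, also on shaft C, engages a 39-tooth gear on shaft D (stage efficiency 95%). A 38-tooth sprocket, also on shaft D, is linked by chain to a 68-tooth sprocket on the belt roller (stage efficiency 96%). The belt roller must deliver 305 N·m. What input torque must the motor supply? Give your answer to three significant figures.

Overall ratio R = 2 × 4.9375 × 1.1818 × 1.7895 = 20.884; overall efficiency η = 0.97 × 0.96 × 0.95 × 0.96 = 0.8493.
Input torque = output torque / (R × η) = 305 / (20.884 × 0.8493) = 17.197 N·m.

17.2 N·m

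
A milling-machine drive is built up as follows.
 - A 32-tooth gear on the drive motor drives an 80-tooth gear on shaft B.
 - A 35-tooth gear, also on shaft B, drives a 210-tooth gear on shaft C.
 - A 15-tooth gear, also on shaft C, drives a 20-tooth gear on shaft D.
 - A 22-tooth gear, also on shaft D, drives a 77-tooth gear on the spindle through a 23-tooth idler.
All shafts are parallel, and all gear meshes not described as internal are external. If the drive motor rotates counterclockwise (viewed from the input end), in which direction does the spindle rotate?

the drive motor → shaft B: external mesh, 1 reversal → CW.
shaft B → shaft C: external mesh, 1 reversal → CCW.
shaft C → shaft D: external mesh, 1 reversal → CW.
shaft D → the spindle: driver → idler → driven is 2 external meshes, 2 reversals → CW.
5 reversals in total — an odd number — so the spindle turns opposite to the drive motor.

clockwise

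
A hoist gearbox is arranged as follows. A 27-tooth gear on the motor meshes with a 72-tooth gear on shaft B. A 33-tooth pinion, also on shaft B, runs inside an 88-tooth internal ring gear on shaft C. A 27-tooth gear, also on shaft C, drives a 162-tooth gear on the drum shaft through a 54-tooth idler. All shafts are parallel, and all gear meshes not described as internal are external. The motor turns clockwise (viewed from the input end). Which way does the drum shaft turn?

counterclockwise

the motor → shaft B: external mesh, 1 reversal → CCW.
shaft B → shaft C: internal mesh, same direction → CCW.
shaft C → the drum shaft: driver → idler → driven is 2 external meshes, 2 reversals → CCW.
3 reversals in total — an odd number — so the drum shaft turns opposite to the motor.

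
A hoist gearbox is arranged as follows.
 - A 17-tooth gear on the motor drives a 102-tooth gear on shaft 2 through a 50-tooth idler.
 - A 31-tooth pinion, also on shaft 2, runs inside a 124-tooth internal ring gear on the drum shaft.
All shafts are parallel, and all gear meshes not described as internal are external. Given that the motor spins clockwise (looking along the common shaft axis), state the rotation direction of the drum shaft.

clockwise

the motor → shaft 2: driver → idler → driven is 2 external meshes, 2 reversals → CW.
shaft 2 → the drum shaft: internal mesh, same direction → CW.
2 reversals in total — an even number — so the drum shaft turns the same way as the motor.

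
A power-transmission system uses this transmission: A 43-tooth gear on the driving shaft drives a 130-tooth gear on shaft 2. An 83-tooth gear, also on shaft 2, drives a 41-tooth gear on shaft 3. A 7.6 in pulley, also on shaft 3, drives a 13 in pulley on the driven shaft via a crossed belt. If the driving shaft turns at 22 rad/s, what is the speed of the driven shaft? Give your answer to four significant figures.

gear mesh 130/43 = 3.0233 → 22/3.0233 = 7.2769 rad/s
gear mesh 41/83 = 0.49398 → 7.2769/0.49398 = 14.731 rad/s
belt 13/7.6 = 1.7105 → 14.731/1.7105 = 8.6122 rad/s

8.612 rad/s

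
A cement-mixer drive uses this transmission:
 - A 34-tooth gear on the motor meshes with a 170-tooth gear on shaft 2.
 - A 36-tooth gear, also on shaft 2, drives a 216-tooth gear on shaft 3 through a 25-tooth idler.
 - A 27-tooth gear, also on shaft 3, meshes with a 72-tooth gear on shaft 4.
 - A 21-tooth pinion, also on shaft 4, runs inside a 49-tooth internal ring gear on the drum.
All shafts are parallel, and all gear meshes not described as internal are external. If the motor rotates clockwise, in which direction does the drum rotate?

the motor → shaft 2: external mesh, 1 reversal → CCW.
shaft 2 → shaft 3: driver → idler → driven is 2 external meshes, 2 reversals → CCW.
shaft 3 → shaft 4: external mesh, 1 reversal → CW.
shaft 4 → the drum: internal mesh, same direction → CW.
4 reversals in total — an even number — so the drum turns the same way as the motor.

clockwise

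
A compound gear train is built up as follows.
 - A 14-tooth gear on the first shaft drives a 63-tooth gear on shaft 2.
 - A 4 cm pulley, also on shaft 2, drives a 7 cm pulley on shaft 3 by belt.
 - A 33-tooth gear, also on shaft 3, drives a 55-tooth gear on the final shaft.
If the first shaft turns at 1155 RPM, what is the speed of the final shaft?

Gear mesh: ratio = 63/14 = 4.5, so shaft 2 turns at 1155 / 4.5 = 256.67 RPM.
Belt: ratio = 7/4 = 1.75, so shaft 3 turns at 256.67 / 1.75 = 146.67 RPM.
Gear mesh: ratio = 55/33 = 1.6667, so the final shaft turns at 146.67 / 1.6667 = 88 RPM.

88 RPM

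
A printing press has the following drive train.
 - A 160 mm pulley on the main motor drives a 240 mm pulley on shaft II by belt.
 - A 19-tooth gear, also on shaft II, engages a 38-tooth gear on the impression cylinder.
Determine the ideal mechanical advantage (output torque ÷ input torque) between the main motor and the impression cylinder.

Each stage contributes driven/driver: belt 240/160 = 1.5, gear mesh 38/19 = 2.
Overall: 1.5 × 2 = 3.

3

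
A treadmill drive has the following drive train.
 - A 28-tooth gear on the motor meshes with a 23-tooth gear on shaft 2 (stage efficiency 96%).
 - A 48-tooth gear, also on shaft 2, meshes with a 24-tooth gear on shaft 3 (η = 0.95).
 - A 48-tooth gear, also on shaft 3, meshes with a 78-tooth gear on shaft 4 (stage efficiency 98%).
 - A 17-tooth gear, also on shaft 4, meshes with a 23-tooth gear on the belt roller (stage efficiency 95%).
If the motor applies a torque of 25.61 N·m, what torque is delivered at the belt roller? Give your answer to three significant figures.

19.6 N·m

Gear mesh: ratio = 23/28 = 0.82143; torque at shaft 2 = 25.61 × 0.82143 × 0.96 = 20.195 N·m.
Gear mesh: ratio = 24/48 = 0.5; torque at shaft 3 = 20.195 × 0.5 × 0.95 = 9.5928 N·m.
Gear mesh: ratio = 78/48 = 1.625; torque at shaft 4 = 9.5928 × 1.625 × 0.98 = 15.276 N·m.
Gear mesh: ratio = 23/17 = 1.3529; torque at the belt roller = 15.276 × 1.3529 × 0.95 = 19.635 N·m.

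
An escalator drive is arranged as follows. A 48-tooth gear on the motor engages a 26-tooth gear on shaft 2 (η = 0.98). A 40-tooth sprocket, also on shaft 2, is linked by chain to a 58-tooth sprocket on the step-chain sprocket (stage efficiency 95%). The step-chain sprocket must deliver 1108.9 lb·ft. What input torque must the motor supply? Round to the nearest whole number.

Overall ratio R = 0.54167 × 1.45 = 0.78542; overall efficiency η = 0.98 × 0.95 = 0.9310.
Input torque = output torque / (R × η) = 1108.9 / (0.78542 × 0.9310) = 1516.5 lb·ft.

1517 lb·ft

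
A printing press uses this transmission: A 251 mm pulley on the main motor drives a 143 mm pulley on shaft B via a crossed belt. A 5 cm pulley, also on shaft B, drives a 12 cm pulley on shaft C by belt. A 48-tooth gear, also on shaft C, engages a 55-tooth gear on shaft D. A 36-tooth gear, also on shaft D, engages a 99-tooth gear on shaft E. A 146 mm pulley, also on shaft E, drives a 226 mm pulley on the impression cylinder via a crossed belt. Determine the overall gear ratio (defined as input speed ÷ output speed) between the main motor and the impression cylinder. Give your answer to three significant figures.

6.67

Each stage contributes driven/driver: belt 143/251 = 0.56972, belt 12/5 = 2.4, gear mesh 55/48 = 1.1458, gear mesh 99/36 = 2.75, belt 226/146 = 1.5479.
Overall: 0.56972 × 2.4 × 1.1458 × 2.75 × 1.5479 = 6.6693.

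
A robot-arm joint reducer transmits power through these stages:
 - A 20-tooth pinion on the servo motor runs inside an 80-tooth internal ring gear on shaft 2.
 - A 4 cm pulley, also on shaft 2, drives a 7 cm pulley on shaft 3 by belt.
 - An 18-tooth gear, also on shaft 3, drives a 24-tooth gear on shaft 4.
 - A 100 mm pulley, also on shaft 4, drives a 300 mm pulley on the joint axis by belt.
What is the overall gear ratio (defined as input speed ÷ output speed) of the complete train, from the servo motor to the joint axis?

Each stage contributes driven/driver: internal gear 80/20 = 4, belt 7/4 = 1.75, gear mesh 24/18 = 1.3333, belt 300/100 = 3.
Overall: 4 × 1.75 × 1.3333 × 3 = 28.

28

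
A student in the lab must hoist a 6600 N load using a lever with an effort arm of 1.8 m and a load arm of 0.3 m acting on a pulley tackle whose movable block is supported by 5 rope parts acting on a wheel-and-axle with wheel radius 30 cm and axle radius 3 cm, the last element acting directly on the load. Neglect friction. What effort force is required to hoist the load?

22 N

Lever MA = effort arm / load arm = 1.8/0.3 = 6.
Block-and-tackle MA = number of supporting rope parts = 5.
Wheel-and-axle MA = R/r = 30/3 = 10.
Combined ideal MA = 6 × 5 × 10 = 300.
Effort = load / MA = 6600 / 300 = 22 N.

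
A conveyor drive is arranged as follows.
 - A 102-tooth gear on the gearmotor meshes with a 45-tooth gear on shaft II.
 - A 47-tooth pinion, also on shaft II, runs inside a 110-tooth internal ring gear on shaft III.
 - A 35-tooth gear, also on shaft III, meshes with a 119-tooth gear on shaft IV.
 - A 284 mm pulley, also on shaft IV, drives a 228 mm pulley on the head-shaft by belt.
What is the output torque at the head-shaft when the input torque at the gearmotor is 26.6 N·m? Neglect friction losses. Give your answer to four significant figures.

gear mesh 45/102 = 0.44118 → τ = 26.6·0.44118 = 11.735 N·m
internal gear 110/47 = 2.3404 → τ = 11.735·2.3404 = 27.466 N·m
gear mesh 119/35 = 3.4 → τ = 27.466·3.4 = 93.383 N·m
belt 228/284 = 0.80282 → τ = 93.383·0.80282 = 74.969 N·m

74.97 N·m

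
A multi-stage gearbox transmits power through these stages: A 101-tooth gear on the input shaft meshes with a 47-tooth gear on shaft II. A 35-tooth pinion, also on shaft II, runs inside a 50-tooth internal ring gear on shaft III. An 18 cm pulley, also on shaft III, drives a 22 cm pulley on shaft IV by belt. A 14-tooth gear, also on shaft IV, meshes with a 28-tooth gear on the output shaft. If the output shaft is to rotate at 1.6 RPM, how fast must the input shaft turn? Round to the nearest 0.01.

2.60 RPM

Overall ratio R = 0.46535 × 1.4286 × 1.2222 × 2 = 1.625.
Required input speed = output speed × R = 1.6 × 1.625 = 2.6 RPM.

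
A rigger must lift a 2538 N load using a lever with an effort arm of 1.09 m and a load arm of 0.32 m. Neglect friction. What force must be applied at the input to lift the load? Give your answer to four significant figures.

Lever MA = effort arm / load arm = 1.09/0.32 = 3.4062.
Effort = load / MA = 2538 / 3.4062 = 745.1 N.

745.1 N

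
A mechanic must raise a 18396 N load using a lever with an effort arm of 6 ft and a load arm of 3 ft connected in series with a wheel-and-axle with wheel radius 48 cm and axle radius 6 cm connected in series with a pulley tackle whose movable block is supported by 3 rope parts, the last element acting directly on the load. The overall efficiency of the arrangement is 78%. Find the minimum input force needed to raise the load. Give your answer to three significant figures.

Lever MA = effort arm / load arm = 6/3 = 2.
Wheel-and-axle MA = R/r = 48/6 = 8.
Block-and-tackle MA = number of supporting rope parts = 3.
Combined ideal MA = 2 × 8 × 3 = 48.
Actual MA = 48 × 0.78 = 37.44.
Effort = load / actual MA = 18396 / 37.44 = 491.35 N.

491 N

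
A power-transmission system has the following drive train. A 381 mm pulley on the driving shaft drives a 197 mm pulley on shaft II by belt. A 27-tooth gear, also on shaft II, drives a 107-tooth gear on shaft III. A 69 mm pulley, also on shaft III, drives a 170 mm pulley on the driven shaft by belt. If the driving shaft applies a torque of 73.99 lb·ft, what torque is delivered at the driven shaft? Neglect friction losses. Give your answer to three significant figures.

After the belt (197/381): 73.99 × 0.51706 = 38.257 lb·ft
After the gear mesh (107/27): 38.257 × 3.963 = 151.61 lb·ft
After the belt (170/69): 151.61 × 2.4638 = 373.54 lb·ft

374 lb·ft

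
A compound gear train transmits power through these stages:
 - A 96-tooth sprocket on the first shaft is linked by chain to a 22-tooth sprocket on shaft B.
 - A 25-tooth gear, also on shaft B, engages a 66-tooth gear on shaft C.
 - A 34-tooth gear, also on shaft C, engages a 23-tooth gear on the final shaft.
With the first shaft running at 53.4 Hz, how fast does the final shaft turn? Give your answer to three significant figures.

the first shaft → shaft B (chain, 22/96): 53.4 ÷ 0.22917 = 233.02 Hz
shaft B → shaft C (gear mesh, 66/25): 233.02 ÷ 2.64 = 88.264 Hz
shaft C → the final shaft (gear mesh, 23/34): 88.264 ÷ 0.67647 = 130.48 Hz

130 Hz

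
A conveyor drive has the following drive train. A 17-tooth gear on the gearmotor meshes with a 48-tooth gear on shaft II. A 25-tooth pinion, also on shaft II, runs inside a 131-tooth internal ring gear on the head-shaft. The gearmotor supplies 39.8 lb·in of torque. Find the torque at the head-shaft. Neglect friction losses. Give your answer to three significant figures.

589 lb·in

Gear mesh: ratio = 48/17 = 2.8235; torque at shaft II = 39.8 × 2.8235 = 112.38 lb·in.
Internal gear: ratio = 131/25 = 5.24; torque at the head-shaft = 112.38 × 5.24 = 588.85 lb·in.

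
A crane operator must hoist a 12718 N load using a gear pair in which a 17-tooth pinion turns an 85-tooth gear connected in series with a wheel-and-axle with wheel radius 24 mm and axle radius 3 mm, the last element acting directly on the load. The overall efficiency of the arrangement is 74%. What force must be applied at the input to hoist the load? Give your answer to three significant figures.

430 N

Gear pair MA = 85/17 = 5.
Wheel-and-axle MA = R/r = 24/3 = 8.
Combined ideal MA = 5 × 8 = 40.
Actual MA = 40 × 0.74 = 29.6.
Effort = load / actual MA = 12718 / 29.6 = 429.66 N.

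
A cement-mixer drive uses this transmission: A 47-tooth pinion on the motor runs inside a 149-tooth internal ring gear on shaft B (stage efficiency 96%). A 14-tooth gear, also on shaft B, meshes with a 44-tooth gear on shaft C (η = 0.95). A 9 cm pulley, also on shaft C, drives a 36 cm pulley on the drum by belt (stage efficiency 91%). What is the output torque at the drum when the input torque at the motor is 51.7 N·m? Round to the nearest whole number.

1710 N·m

Internal gear: ratio = 149/47 = 3.1702; torque at shaft B = 51.7 × 3.1702 × 0.96 = 157.34 N·m.
Gear mesh: ratio = 44/14 = 3.1429; torque at shaft C = 157.34 × 3.1429 × 0.95 = 469.78 N·m.
Belt: ratio = 36/9 = 4; torque at the drum = 469.78 × 4 × 0.91 = 1710 N·m.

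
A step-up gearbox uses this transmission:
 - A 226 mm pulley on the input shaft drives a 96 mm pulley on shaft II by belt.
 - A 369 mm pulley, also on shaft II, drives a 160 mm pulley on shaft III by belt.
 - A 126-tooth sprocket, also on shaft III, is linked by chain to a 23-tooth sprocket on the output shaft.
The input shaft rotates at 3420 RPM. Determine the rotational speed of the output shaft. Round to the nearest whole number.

101721 RPM

belt 96/226 = 0.42478 → 3420/0.42478 = 8051.2 RPM
belt 160/369 = 0.4336 → 8051.2/0.4336 = 18568 RPM
chain 23/126 = 0.18254 → 18568/0.18254 = 1.0172e+05 RPM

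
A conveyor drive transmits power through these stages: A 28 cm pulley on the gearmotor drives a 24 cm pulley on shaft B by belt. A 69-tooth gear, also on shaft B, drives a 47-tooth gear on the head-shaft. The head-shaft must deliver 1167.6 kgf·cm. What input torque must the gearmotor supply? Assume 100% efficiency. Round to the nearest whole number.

Overall ratio R = 0.85714 × 0.68116 = 0.58385.
Input torque = output torque / R = 1167.6 / 0.58385 = 1999.8 kgf·cm.

2000 kgf·cm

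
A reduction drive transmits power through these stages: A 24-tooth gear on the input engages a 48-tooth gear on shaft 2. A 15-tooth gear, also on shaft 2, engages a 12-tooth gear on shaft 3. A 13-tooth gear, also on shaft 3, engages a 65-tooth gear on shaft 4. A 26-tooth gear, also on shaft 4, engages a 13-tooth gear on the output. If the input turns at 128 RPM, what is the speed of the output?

the input → shaft 2 (gear mesh, 48/24): 128 ÷ 2 = 64 RPM
shaft 2 → shaft 3 (gear mesh, 12/15): 64 ÷ 0.8 = 80 RPM
shaft 3 → shaft 4 (gear mesh, 65/13): 80 ÷ 5 = 16 RPM
shaft 4 → the output (gear mesh, 13/26): 16 ÷ 0.5 = 32 RPM

32 RPM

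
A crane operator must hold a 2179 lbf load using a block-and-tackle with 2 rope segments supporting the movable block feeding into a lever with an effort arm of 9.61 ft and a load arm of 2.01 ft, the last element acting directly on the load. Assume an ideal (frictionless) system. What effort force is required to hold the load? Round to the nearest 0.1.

227.9 lbf

Block-and-tackle MA = number of supporting rope parts = 2.
Lever MA = effort arm / load arm = 9.61/2.01 = 4.7811.
Combined ideal MA = 2 × 4.7811 = 9.5622.
Effort = load / MA = 2179 / 9.5622 = 227.88 lbf.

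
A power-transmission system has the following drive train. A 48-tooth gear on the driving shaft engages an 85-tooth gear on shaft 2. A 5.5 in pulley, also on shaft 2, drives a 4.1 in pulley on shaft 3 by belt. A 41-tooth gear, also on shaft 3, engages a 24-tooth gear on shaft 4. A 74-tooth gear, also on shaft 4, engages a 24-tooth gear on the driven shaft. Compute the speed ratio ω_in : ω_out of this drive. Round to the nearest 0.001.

Each stage contributes driven/driver: gear mesh 85/48 = 1.7708, belt 4.1/5.5 = 0.74545, gear mesh 24/41 = 0.58537, gear mesh 24/74 = 0.32432.
Overall: 1.7708 × 0.74545 × 0.58537 × 0.32432 = 0.25061.

0.251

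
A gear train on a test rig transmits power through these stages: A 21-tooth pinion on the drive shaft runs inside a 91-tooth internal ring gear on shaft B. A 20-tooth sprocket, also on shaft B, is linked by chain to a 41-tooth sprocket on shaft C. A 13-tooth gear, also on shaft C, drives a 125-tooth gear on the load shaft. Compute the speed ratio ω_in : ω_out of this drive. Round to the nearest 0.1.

85.4

Each stage contributes driven/driver: internal gear 91/21 = 4.3333, chain 41/20 = 2.05, gear mesh 125/13 = 9.6154.
Overall: 4.3333 × 2.05 × 9.6154 = 85.417.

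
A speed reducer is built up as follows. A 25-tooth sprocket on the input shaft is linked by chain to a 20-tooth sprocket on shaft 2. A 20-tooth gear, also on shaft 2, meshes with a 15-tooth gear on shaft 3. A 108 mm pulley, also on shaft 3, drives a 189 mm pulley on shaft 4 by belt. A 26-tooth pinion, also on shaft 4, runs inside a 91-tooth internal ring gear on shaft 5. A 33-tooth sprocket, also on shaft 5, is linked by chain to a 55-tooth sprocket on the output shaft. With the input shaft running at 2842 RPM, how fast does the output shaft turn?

464 RPM

Chain: ratio = 20/25 = 0.8, so shaft 2 turns at 2842 / 0.8 = 3552.5 RPM.
Gear mesh: ratio = 15/20 = 0.75, so shaft 3 turns at 3552.5 / 0.75 = 4736.7 RPM.
Belt: ratio = 189/108 = 1.75, so shaft 4 turns at 4736.7 / 1.75 = 2706.7 RPM.
Internal gear: ratio = 91/26 = 3.5, so shaft 5 turns at 2706.7 / 3.5 = 773.33 RPM.
Chain: ratio = 55/33 = 1.6667, so the output shaft turns at 773.33 / 1.6667 = 464 RPM.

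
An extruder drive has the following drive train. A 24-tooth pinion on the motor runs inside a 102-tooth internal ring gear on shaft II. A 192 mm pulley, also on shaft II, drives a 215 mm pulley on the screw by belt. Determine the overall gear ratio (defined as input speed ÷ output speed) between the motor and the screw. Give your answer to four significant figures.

4.759

Each stage contributes driven/driver: internal gear 102/24 = 4.25, belt 215/192 = 1.1198.
Overall: 4.25 × 1.1198 = 4.7591.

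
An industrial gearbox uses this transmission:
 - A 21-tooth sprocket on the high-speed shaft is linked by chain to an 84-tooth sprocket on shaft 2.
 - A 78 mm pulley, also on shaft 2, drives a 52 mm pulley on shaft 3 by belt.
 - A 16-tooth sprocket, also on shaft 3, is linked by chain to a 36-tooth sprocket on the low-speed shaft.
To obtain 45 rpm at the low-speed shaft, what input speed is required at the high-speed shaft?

Overall ratio R = 4 × 0.66667 × 2.25 = 6.
Required input speed = output speed × R = 45 × 6 = 270 rpm.

270 rpm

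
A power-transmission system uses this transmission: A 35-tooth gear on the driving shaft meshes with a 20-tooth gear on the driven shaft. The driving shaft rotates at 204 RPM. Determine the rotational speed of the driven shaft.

Gear mesh: ratio = 20/35 = 0.57143, so the driven shaft turns at 204 / 0.57143 = 357 RPM.

357 RPM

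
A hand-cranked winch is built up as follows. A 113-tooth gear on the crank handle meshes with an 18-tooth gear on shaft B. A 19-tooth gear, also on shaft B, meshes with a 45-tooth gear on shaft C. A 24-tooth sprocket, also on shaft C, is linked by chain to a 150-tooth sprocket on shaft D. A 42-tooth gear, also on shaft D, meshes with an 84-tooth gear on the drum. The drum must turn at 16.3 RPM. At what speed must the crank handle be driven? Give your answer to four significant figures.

76.87 RPM

Overall ratio R = 0.15929 × 2.3684 × 6.25 × 2 = 4.7159.
Required input speed = output speed × R = 16.3 × 4.7159 = 76.869 RPM.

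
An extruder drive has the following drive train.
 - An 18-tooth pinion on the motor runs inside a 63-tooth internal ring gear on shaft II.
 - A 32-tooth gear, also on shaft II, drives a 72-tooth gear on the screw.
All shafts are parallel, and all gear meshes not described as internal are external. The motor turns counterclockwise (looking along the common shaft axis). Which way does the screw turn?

the motor → shaft II: internal mesh, same direction → CCW.
shaft II → the screw: external mesh, 1 reversal → CW.
1 reversal in total — an odd number — so the screw turns opposite to the motor.

clockwise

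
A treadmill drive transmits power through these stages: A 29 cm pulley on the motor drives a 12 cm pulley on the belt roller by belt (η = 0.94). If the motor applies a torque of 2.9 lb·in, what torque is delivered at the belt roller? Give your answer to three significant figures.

1.13 lb·in

Belt: ratio = 12/29 = 0.41379; torque at the belt roller = 2.9 × 0.41379 × 0.94 = 1.128 lb·in.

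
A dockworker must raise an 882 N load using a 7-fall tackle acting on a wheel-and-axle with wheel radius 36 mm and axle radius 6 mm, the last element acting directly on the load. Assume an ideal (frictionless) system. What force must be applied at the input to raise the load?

Block-and-tackle MA = number of supporting rope parts = 7.
Wheel-and-axle MA = R/r = 36/6 = 6.
Combined ideal MA = 7 × 6 = 42.
Effort = load / MA = 882 / 42 = 21 N.

21 N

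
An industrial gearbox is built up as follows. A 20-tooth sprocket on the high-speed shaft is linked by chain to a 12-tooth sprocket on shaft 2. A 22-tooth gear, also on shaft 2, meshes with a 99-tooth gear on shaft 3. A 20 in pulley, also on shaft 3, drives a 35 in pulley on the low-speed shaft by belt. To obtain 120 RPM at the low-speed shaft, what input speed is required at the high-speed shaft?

Overall ratio R = 0.6 × 4.5 × 1.75 = 4.725.
Required input speed = output speed × R = 120 × 4.725 = 567 RPM.

567 RPM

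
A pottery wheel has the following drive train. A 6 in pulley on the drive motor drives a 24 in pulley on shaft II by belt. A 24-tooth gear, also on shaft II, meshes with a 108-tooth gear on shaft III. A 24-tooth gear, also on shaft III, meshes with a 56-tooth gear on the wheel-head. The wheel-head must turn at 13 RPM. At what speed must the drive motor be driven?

546 RPM

Overall ratio R = 4 × 4.5 × 2.3333 = 42.
Required input speed = output speed × R = 13 × 42 = 546 RPM.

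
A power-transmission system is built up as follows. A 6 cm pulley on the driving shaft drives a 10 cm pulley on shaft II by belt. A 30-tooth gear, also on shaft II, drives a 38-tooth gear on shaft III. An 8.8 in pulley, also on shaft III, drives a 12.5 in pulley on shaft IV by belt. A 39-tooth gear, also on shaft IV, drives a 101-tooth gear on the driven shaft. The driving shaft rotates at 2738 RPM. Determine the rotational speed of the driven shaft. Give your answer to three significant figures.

353 RPM

belt 10/6 = 1.6667 → 2738/1.6667 = 1642.8 RPM
gear mesh 38/30 = 1.2667 → 1642.8/1.2667 = 1296.9 RPM
belt 12.5/8.8 = 1.4205 → 1296.9/1.4205 = 913.05 RPM
gear mesh 101/39 = 2.5897 → 913.05/2.5897 = 352.56 RPM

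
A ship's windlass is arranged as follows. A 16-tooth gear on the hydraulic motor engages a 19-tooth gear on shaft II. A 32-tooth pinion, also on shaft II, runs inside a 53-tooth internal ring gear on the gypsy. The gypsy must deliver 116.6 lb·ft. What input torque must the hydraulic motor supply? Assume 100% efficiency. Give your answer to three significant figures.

Overall ratio R = 1.1875 × 1.6562 = 1.9668.
Input torque = output torque / R = 116.6 / 1.9668 = 59.284 lb·ft.

59.3 lb·ft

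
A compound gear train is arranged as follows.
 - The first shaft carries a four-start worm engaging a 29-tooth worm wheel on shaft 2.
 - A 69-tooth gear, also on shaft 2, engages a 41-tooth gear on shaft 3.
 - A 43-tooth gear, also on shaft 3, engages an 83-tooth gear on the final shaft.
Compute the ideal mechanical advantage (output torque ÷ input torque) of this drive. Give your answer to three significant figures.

8.32

Each stage contributes driven/driver: worm 29/4 = 7.25, gear mesh 41/69 = 0.5942, gear mesh 83/43 = 1.9302.
Overall: 7.25 × 0.5942 × 1.9302 = 8.3154.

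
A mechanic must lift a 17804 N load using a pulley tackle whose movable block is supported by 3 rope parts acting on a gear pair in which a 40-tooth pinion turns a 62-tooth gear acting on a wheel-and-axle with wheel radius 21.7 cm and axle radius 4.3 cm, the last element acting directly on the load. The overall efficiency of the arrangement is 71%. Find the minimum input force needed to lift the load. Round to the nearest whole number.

1069 N

Block-and-tackle MA = number of supporting rope parts = 3.
Gear pair MA = 62/40 = 1.55.
Wheel-and-axle MA = R/r = 21.7/4.3 = 5.0465.
Combined ideal MA = 3 × 1.55 × 5.0465 = 23.466.
Actual MA = 23.466 × 0.71 = 16.661.
Effort = load / actual MA = 17804 / 16.661 = 1068.6 N.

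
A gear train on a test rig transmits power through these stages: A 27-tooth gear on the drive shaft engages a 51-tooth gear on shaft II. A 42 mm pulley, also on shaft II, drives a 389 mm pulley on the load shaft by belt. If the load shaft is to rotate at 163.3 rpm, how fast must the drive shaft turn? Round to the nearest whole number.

2857 rpm

Overall ratio R = 1.8889 × 9.2619 = 17.495.
Required input speed = output speed × R = 163.3 × 17.495 = 2856.9 rpm.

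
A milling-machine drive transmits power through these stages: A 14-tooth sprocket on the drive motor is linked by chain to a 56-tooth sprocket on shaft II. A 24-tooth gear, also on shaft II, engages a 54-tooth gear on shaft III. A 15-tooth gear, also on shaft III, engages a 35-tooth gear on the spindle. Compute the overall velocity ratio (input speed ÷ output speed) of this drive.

21

Each stage contributes driven/driver: chain 56/14 = 4, gear mesh 54/24 = 2.25, gear mesh 35/15 = 2.3333.
Overall: 4 × 2.25 × 2.3333 = 21.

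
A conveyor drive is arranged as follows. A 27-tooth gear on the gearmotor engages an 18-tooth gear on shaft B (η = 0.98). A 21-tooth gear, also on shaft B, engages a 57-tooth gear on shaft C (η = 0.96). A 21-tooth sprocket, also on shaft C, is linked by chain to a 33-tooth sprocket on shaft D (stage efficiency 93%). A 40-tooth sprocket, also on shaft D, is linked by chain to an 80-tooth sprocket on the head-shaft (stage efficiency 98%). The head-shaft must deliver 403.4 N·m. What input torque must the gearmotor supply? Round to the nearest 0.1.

82.7 N·m

Overall ratio R = 0.66667 × 2.7143 × 1.5714 × 2 = 5.6871; overall efficiency η = 0.98 × 0.96 × 0.93 × 0.98 = 0.8574.
Input torque = output torque / (R × η) = 403.4 / (5.6871 × 0.8574) = 82.726 N·m.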